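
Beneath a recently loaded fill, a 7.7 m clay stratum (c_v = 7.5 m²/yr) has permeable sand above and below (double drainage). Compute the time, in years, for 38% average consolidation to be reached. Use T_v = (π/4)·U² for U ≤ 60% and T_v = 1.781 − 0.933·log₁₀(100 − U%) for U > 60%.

Drainage path length: H_d = H/2 = 3.85 m (double drainage).
U ≤ 60%: T_v = (π/4)·U² = (π/4)×0.38² = 0.11341.
t = T_v·H_d²/c_v = 0.11341×3.85²/7.5 = 0.2241 years.

t ≈ 0.224 years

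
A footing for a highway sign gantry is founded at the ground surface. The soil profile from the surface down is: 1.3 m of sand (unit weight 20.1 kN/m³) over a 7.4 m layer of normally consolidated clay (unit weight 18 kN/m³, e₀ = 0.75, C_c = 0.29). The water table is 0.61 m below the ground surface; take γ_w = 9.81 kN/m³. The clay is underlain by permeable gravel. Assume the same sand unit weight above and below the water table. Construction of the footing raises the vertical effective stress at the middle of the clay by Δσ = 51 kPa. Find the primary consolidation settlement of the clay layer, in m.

S_c ≈ 0.376 m

Mid-depth of clay below the ground surface: z = 1.3 + 7.4/2 = 5 m.
Total vertical stress at mid-clay: σ_v = 20.1×1.3 + 18×3.7 = 92.73 kPa.
Pore pressure: u = 9.81×(5 − 0.61) = 43.066 kPa.
Initial effective stress: σ'_0 = σ_v − u = 92.73 − 43.066 = 49.664 kPa.
Final effective stress: σ'_f = σ'_0 + Δσ = 49.664 + 51 = 100.66 kPa.
Normally consolidated clay, so the full stress increment lies on the virgin compression line:
S_c = C_c·H/(1+e₀)·log₁₀(σ'_f/σ'_0) = 0.29×7.4/(1+0.75)×log₁₀(100.66/49.664)
    = 1.2263 × 0.30682 = 0.3763 m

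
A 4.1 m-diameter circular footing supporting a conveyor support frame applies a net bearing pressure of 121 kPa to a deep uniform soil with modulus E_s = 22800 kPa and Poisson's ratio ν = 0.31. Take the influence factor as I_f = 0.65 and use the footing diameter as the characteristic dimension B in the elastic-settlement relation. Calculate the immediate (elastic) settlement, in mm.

Immediate (elastic) settlement: S_e = q·B·(1−ν²)/E_s · I_f.
S_e = 121 × 4.1 × (1 − 0.31²) / 22800 × 0.65
    = 121 × 4.1 × 0.9039 / 22800 × 0.65
    = 0.01278 m = 12.78 mm

S_e ≈ 12.8 mm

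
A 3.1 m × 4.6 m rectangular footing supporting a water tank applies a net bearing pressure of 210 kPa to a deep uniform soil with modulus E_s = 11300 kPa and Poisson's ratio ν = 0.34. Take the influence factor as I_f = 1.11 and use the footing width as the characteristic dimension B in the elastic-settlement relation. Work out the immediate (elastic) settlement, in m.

S_e ≈ 0.0566 m

Immediate (elastic) settlement: S_e = q·B·(1−ν²)/E_s · I_f.
S_e = 210 × 3.1 × (1 − 0.34²) / 11300 × 1.11
    = 210 × 3.1 × 0.8844 / 11300 × 1.11
    = 0.05656 m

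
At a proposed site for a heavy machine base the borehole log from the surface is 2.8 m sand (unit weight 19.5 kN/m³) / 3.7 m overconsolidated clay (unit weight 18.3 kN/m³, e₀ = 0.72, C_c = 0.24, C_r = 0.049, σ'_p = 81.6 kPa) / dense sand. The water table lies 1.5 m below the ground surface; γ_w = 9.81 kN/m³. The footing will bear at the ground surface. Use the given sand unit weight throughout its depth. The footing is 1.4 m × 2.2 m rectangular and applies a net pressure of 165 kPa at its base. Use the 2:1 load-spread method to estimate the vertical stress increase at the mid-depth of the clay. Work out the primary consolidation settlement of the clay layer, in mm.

S_c ≈ 8.84 mm

Mid-depth of clay below the ground surface: z = 2.8 + 3.7/2 = 4.65 m.
Total vertical stress at mid-clay: σ_v = 19.5×2.8 + 18.3×1.85 = 88.455 kPa.
Pore pressure: u = 9.81×(4.65 − 1.5) = 30.902 kPa.
Initial effective stress: σ'_0 = σ_v − u = 88.455 − 30.902 = 57.553 kPa.
Stress increase at mid-clay by the 2:1 spreading method:
Δσ = qBL/((B+z)(L+z)) = 165×1.4×2.2/((1.4+4.65)(2.2+4.65)) = 12.263 kPa
Final effective stress: σ'_f = 57.553 + 12.263 = 69.816 kPa.
σ'_f = 69.816 ≤ σ'_p = 81.6 kPa, so the clay remains overconsolidated and only the recompression index applies:
S_c = C_r·H/(1+e₀)·log₁₀(σ'_f/σ'_0) = 0.049×3.7/1.72×log₁₀(69.816/57.553)
    = 0.10541 × 0.083887 = 0.008842 m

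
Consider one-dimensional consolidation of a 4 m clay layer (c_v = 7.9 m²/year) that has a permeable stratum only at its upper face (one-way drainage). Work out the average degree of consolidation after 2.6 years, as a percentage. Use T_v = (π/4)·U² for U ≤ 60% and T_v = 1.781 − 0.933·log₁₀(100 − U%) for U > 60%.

U ≈ 96.6 %

Drainage path length: H_d = H = 4 m (single drainage).
T_v = c_v·t/H_d² = 7.9×2.6/4² = 1.2838.
T_v = 1.2838 corresponds to the U > 60% branch:
U = 1 − 10^((1.781 − T_v)/0.933)/100 = 0.9659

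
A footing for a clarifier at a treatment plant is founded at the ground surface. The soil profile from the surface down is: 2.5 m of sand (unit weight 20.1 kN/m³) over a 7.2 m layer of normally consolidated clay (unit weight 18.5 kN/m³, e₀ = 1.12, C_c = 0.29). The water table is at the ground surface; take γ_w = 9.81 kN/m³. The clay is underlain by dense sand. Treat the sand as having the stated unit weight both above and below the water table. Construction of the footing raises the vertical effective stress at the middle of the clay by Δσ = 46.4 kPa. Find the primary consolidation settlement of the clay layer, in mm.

S_c ≈ 255 mm

Mid-depth of clay below the ground surface: z = 2.5 + 7.2/2 = 6.1 m.
Total vertical stress at mid-clay: σ_v = 20.1×2.5 + 18.5×3.6 = 116.85 kPa.
Pore pressure: u = 9.81×(6.1 − 0) = 59.841 kPa.
Initial effective stress: σ'_0 = σ_v − u = 116.85 − 59.841 = 57.009 kPa.
Final effective stress: σ'_f = σ'_0 + Δσ = 57.009 + 46.4 = 103.41 kPa.
Normally consolidated clay, so the full stress increment lies on the virgin compression line:
S_c = C_c·H/(1+e₀)·log₁₀(σ'_f/σ'_0) = 0.29×7.2/(1+1.12)×log₁₀(103.41/57.009)
    = 0.98491 × 0.25862 = 0.2547 m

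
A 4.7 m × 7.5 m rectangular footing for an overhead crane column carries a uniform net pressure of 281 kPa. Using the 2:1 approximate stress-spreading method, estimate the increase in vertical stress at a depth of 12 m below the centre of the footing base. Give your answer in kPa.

By the 2:1 method the load spreads at 1 horizontal : 2 vertical, so at depth z the loaded area has grown by z in each plan dimension:
Δσ = qBL/((B+z)(L+z)) = 281×4.7×7.5/((4.7+12)(7.5+12)) = 30.417 kPa

Δσ_z ≈ 30.4 kPa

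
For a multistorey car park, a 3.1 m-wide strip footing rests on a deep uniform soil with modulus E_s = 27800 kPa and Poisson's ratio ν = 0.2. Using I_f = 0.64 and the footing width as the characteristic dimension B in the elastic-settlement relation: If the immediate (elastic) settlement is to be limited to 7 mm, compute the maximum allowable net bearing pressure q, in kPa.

q ≈ 102 kPa

S_e = q·B·(1−ν²)/E_s · I_f  ⇒  q = S_e·E_s / (B·(1−ν²)·I_f).
q = 0.007 × 27800 / (3.1 × 0.96 × 0.64) = 102.2 kPa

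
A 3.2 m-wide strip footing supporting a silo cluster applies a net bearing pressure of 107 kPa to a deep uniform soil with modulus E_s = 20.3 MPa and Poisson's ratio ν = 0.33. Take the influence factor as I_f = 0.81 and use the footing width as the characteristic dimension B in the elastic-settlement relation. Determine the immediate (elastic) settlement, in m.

Immediate (elastic) settlement: S_e = q·B·(1−ν²)/E_s · I_f.
E_s = 20.3 MPa = 20300 kPa.
S_e = 107 × 3.2 × (1 − 0.33²) / 20300 × 0.81
    = 107 × 3.2 × 0.8911 / 20300 × 0.81
    = 0.01217 m

S_e ≈ 0.0122 m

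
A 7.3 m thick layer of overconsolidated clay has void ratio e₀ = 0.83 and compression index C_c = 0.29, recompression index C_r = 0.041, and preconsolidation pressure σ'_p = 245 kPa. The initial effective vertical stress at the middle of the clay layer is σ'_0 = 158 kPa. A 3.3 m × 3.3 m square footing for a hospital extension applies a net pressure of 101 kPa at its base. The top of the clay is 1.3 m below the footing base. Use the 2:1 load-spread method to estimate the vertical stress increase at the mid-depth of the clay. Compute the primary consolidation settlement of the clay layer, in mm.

S_c ≈ 6.92 mm

Mid-depth of clay below the footing base: z = 1.3 + 7.3/2 = 4.95 m.
Stress increase at mid-clay by the 2:1 spreading method:
Δσ = qBL/((B+z)(L+z)) = 101×3.3×3.3/((3.3+4.95)(3.3+4.95)) = 16.16 kPa
Final effective stress: σ'_f = 158 + 16.16 = 174.16 kPa.
σ'_f = 174.16 ≤ σ'_p = 245 kPa, so the clay remains overconsolidated and only the recompression index applies:
S_c = C_r·H/(1+e₀)·log₁₀(σ'_f/σ'_0) = 0.041×7.3/1.83×log₁₀(174.16/158)
    = 0.16355 × 0.042291 = 0.006917 m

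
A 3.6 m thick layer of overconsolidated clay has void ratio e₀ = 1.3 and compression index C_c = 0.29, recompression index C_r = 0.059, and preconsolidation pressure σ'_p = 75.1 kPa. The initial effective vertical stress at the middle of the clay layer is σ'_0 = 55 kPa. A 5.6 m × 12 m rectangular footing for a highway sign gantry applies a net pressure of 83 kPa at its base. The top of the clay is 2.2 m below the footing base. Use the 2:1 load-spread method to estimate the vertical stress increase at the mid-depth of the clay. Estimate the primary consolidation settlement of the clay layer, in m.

S_c ≈ 0.051 m

Mid-depth of clay below the footing base: z = 2.2 + 3.6/2 = 4 m.
Stress increase at mid-clay by the 2:1 spreading method:
Δσ = qBL/((B+z)(L+z)) = 83×5.6×12/((5.6+4)(12+4)) = 36.312 kPa
Final effective stress: σ'_f = 55 + 36.312 = 91.312 kPa.
σ'_f = 91.312 > σ'_p = 75.1 kPa, so the stress path crosses the preconsolidation pressure — recompression up to σ'_p, then virgin compression beyond:
S_c = H/(1+e₀)·[C_r·log₁₀(σ'_p/σ'_0) + C_c·log₁₀(σ'_f/σ'_p)]
    = 3.6/2.3 × [0.059×log₁₀(75.1/55) + 0.29×log₁₀(91.312/75.1)]
    = 1.5652 × [0.0079814 + 0.024617] = 0.05102 m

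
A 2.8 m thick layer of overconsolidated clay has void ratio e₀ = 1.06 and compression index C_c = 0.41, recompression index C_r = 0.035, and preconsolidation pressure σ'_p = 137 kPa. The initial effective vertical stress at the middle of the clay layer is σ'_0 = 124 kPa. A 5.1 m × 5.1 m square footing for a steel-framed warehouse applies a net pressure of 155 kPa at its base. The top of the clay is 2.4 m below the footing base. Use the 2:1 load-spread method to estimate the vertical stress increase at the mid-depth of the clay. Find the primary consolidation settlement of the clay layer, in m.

S_c ≈ 0.0612 m

Mid-depth of clay below the footing base: z = 2.4 + 2.8/2 = 3.8 m.
Stress increase at mid-clay by the 2:1 spreading method:
Δσ = qBL/((B+z)(L+z)) = 155×5.1×5.1/((5.1+3.8)(5.1+3.8)) = 50.897 kPa
Final effective stress: σ'_f = 124 + 50.897 = 174.9 kPa.
σ'_f = 174.9 > σ'_p = 137 kPa, so the stress path crosses the preconsolidation pressure — recompression up to σ'_p, then virgin compression beyond:
S_c = H/(1+e₀)·[C_r·log₁₀(σ'_p/σ'_0) + C_c·log₁₀(σ'_f/σ'_p)]
    = 2.8/2.06 × [0.035×log₁₀(137/124) + 0.41×log₁₀(174.9/137)]
    = 1.3592 × [0.0015155 + 0.043488] = 0.06117 m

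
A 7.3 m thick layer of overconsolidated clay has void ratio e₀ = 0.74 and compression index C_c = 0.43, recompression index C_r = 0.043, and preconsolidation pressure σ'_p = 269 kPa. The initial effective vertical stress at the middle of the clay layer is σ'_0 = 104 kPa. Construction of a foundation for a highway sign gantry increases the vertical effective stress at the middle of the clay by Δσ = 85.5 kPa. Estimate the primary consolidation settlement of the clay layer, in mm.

Final effective stress: σ'_f = 104 + 85.5 = 189.5 kPa.
σ'_f = 189.5 ≤ σ'_p = 269 kPa, so the clay remains overconsolidated and only the recompression index applies:
S_c = C_r·H/(1+e₀)·log₁₀(σ'_f/σ'_0) = 0.043×7.3/1.74×log₁₀(189.5/104)
    = 0.1804 × 0.26058 = 0.04701 m

S_c ≈ 47 mm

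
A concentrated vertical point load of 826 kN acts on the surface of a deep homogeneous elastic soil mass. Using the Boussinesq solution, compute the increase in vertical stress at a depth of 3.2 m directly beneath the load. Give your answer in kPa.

Δσ_z ≈ 38.5 kPa

Boussinesq vertical stress below a point load on an elastic half-space:
Δσ_z = 3P/(2πz²) · [1 + (r/z)²]^(−5/2)
r/z = 0/3.2 = 0; [1+(r/z)²]^(−5/2) = 1.
Δσ_z = 3×826/(2π×3.2²) × 1 = 38.514 × 1 = 38.51 kPa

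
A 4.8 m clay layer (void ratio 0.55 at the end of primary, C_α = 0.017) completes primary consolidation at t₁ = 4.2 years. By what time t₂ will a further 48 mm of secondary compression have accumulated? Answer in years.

S_s = C_α·H/(1+e_p)·log₁₀(t₂/t₁) ⇒ log₁₀(t₂/t₁) = S_s·(1+e_p)/(C_α·H).
log₁₀(t₂/t₁) = 0.048 × (1+0.55) / (0.017×4.8) = 0.9118
t₂ = t₁ × 10^0.9118 = 4.2 × 8.161 = 34.28 years

t₂ ≈ 34.3 years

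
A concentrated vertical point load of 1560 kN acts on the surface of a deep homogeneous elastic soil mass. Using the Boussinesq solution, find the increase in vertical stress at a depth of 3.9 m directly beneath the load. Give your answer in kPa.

Δσ_z ≈ 49 kPa

Boussinesq vertical stress below a point load on an elastic half-space:
Δσ_z = 3P/(2πz²) · [1 + (r/z)²]^(−5/2)
r/z = 0/3.9 = 0; [1+(r/z)²]^(−5/2) = 1.
Δσ_z = 3×1560/(2π×3.9²) × 1 = 48.971 × 1 = 48.97 kPa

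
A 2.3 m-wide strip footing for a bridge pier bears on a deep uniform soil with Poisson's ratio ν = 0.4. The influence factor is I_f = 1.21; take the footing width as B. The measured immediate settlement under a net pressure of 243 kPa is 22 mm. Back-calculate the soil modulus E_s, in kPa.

S_e = q·B·(1−ν²)/E_s · I_f  ⇒  E_s = q·B·(1−ν²)·I_f / S_e.
E_s = 243 × 2.3 × 0.84 × 1.21 / 0.022 = 25820 kPa

E_s ≈ 25800 kPa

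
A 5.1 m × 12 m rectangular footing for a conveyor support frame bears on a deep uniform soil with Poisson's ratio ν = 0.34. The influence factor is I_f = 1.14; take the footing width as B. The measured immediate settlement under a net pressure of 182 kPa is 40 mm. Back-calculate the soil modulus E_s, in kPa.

E_s ≈ 23400 kPa

S_e = q·B·(1−ν²)/E_s · I_f  ⇒  E_s = q·B·(1−ν²)·I_f / S_e.
E_s = 182 × 5.1 × 0.8844 × 1.14 / 0.04 = 23400 kPa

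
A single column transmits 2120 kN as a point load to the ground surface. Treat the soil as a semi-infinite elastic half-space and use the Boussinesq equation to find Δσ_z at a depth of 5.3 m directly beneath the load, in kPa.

Boussinesq vertical stress below a point load on an elastic half-space:
Δσ_z = 3P/(2πz²) · [1 + (r/z)²]^(−5/2)
r/z = 0/5.3 = 0; [1+(r/z)²]^(−5/2) = 1.
Δσ_z = 3×2120/(2π×5.3²) × 1 = 36.035 × 1 = 36.03 kPa

Δσ_z ≈ 36 kPa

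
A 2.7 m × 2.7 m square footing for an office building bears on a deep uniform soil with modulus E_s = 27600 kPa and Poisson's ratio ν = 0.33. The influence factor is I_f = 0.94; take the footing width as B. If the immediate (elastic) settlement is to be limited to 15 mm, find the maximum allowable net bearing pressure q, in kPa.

S_e = q·B·(1−ν²)/E_s · I_f  ⇒  q = S_e·E_s / (B·(1−ν²)·I_f).
q = 0.015 × 27600 / (2.7 × 0.8911 × 0.94) = 183.1 kPa

q ≈ 183 kPa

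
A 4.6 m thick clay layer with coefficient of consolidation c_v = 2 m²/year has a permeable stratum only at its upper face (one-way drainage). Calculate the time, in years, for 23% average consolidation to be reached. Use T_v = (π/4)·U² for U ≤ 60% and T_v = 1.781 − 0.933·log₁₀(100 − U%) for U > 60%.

t ≈ 0.44 years

Drainage path length: H_d = H = 4.6 m (single drainage).
U ≤ 60%: T_v = (π/4)·U² = (π/4)×0.23² = 0.041548.
t = T_v·H_d²/c_v = 0.041548×4.6²/2 = 0.4396 years.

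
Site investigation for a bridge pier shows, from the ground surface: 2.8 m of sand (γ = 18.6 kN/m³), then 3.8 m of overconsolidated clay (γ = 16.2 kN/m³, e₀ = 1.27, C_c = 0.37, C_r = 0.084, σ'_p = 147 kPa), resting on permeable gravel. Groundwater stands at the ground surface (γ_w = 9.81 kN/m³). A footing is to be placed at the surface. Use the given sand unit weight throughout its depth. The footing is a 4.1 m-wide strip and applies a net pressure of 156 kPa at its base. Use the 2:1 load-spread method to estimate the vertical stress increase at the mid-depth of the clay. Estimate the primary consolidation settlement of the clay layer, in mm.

S_c ≈ 66.6 mm

Mid-depth of clay below the ground surface: z = 2.8 + 3.8/2 = 4.7 m.
Total vertical stress at mid-clay: σ_v = 18.6×2.8 + 16.2×1.9 = 82.86 kPa.
Pore pressure: u = 9.81×(4.7 − 0) = 46.107 kPa.
Initial effective stress: σ'_0 = σ_v − u = 82.86 − 46.107 = 36.753 kPa.
Stress increase at mid-clay by the 2:1 spreading method:
Δσ = qB/(B+z) = 156×4.1/(4.1+4.7) = 72.682 kPa
Final effective stress: σ'_f = 36.753 + 72.682 = 109.44 kPa.
σ'_f = 109.44 ≤ σ'_p = 147 kPa, so the clay remains overconsolidated and only the recompression index applies:
S_c = C_r·H/(1+e₀)·log₁₀(σ'_f/σ'_0) = 0.084×3.8/2.27×log₁₀(109.44/36.753)
    = 0.14062 × 0.47388 = 0.06664 m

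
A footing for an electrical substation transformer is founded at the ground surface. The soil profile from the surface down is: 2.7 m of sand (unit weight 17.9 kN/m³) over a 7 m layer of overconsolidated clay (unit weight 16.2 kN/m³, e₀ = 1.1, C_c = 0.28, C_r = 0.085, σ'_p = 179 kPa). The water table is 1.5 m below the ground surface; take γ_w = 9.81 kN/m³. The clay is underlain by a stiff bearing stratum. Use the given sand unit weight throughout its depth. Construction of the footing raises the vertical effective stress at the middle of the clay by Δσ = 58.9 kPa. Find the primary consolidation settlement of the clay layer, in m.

S_c ≈ 0.0853 m

Mid-depth of clay below the ground surface: z = 2.7 + 7/2 = 6.2 m.
Total vertical stress at mid-clay: σ_v = 17.9×2.7 + 16.2×3.5 = 105.03 kPa.
Pore pressure: u = 9.81×(6.2 − 1.5) = 46.107 kPa.
Initial effective stress: σ'_0 = σ_v − u = 105.03 − 46.107 = 58.923 kPa.
Final effective stress: σ'_f = 58.923 + 58.9 = 117.82 kPa.
σ'_f = 117.82 ≤ σ'_p = 179 kPa, so the clay remains overconsolidated and only the recompression index applies:
S_c = C_r·H/(1+e₀)·log₁₀(σ'_f/σ'_0) = 0.085×7/2.1×log₁₀(117.82/58.923)
    = 0.28333 × 0.30093 = 0.08526 m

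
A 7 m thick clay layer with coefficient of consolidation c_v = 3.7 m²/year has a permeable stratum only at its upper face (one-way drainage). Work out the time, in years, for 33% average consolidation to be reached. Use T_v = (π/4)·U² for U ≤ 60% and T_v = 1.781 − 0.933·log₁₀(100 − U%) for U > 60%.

Drainage path length: H_d = H = 7 m (single drainage).
U ≤ 60%: T_v = (π/4)·U² = (π/4)×0.33² = 0.08553.
t = T_v·H_d²/c_v = 0.08553×7²/3.7 = 1.133 years.

t ≈ 1.13 years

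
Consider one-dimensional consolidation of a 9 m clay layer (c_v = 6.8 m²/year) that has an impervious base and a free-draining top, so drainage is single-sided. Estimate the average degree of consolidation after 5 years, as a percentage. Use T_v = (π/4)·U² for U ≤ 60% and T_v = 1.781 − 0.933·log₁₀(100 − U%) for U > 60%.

U ≈ 71.2 %

Drainage path length: H_d = H = 9 m (single drainage).
T_v = c_v·t/H_d² = 6.8×5/9² = 0.41975.
T_v = 0.41975 corresponds to the U > 60% branch:
U = 1 − 10^((1.781 − T_v)/0.933)/100 = 0.7123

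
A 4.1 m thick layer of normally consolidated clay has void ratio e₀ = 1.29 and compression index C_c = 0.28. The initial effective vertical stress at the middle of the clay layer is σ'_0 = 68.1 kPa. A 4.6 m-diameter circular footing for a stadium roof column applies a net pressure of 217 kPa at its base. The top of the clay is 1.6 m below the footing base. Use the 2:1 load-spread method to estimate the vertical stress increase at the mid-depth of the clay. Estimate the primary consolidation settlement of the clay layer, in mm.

S_c ≈ 150 mm

Mid-depth of clay below the footing base: z = 1.6 + 4.1/2 = 3.65 m.
Stress increase at mid-clay by the 2:1 spreading method:
Δσ ≈ qD²/(D+z)² = 217×4.6²/(4.6+3.65)² = 67.463 kPa
Final effective stress: σ'_f = σ'_0 + Δσ = 68.1 + 67.463 = 135.56 kPa.
Normally consolidated clay, so the full stress increment lies on the virgin compression line:
S_c = C_c·H/(1+e₀)·log₁₀(σ'_f/σ'_0) = 0.28×4.1/(1+1.29)×log₁₀(135.56/68.1)
    = 0.50131 × 0.29898 = 0.1499 m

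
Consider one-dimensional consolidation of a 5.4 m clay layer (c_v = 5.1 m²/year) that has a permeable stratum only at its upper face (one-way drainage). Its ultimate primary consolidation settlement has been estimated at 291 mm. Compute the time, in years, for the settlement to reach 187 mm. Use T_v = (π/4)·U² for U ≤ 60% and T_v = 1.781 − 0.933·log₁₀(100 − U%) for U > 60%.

Drainage path length: H_d = H = 5.4 m (single drainage).
U = S(t)/S_ult = 187/291 = 0.6426.
U > 60%: T_v = 1.781 − 0.933·log₁₀(100 − 64.261) = 0.33192.
t = T_v·H_d²/c_v = 0.33192×5.4²/5.1 = 1.898 years.

t ≈ 1.9 years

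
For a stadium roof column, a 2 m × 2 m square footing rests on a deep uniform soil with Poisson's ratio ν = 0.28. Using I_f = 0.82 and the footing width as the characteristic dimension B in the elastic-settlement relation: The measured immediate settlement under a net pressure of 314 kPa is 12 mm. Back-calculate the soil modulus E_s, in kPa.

S_e = q·B·(1−ν²)/E_s · I_f  ⇒  E_s = q·B·(1−ν²)·I_f / S_e.
E_s = 314 × 2 × 0.9216 × 0.82 / 0.012 = 39550 kPa

E_s ≈ 39500 kPa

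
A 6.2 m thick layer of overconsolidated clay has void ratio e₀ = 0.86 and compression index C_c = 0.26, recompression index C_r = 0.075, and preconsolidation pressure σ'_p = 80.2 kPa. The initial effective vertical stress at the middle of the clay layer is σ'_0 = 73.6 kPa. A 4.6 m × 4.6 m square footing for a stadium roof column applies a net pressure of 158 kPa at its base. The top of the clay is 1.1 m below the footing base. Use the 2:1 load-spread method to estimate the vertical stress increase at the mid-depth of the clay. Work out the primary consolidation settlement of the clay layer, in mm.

S_c ≈ 151 mm

Mid-depth of clay below the footing base: z = 1.1 + 6.2/2 = 4.2 m.
Stress increase at mid-clay by the 2:1 spreading method:
Δσ = qBL/((B+z)(L+z)) = 158×4.6×4.6/((4.6+4.2)(4.6+4.2)) = 43.173 kPa
Final effective stress: σ'_f = 73.6 + 43.173 = 116.77 kPa.
σ'_f = 116.77 > σ'_p = 80.2 kPa, so the stress path crosses the preconsolidation pressure — recompression up to σ'_p, then virgin compression beyond:
S_c = H/(1+e₀)·[C_r·log₁₀(σ'_p/σ'_0) + C_c·log₁₀(σ'_f/σ'_p)]
    = 6.2/1.86 × [0.075×log₁₀(80.2/73.6) + 0.26×log₁₀(116.77/80.2)]
    = 3.3333 × [0.0027972 + 0.042421] = 0.1507 m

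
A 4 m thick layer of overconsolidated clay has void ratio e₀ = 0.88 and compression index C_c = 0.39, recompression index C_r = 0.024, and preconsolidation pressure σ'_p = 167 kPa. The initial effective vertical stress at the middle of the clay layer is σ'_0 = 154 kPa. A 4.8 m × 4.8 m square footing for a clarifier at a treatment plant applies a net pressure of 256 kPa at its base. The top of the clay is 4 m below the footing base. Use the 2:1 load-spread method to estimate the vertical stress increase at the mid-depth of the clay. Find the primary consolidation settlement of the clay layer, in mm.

S_c ≈ 74.9 mm

Mid-depth of clay below the footing base: z = 4 + 4/2 = 6 m.
Stress increase at mid-clay by the 2:1 spreading method:
Δσ = qBL/((B+z)(L+z)) = 256×4.8×4.8/((4.8+6)(4.8+6)) = 50.568 kPa
Final effective stress: σ'_f = 154 + 50.568 = 204.57 kPa.
σ'_f = 204.57 > σ'_p = 167 kPa, so the stress path crosses the preconsolidation pressure — recompression up to σ'_p, then virgin compression beyond:
S_c = H/(1+e₀)·[C_r·log₁₀(σ'_p/σ'_0) + C_c·log₁₀(σ'_f/σ'_p)]
    = 4/1.88 × [0.024×log₁₀(167/154) + 0.39×log₁₀(204.57/167)]
    = 2.1277 × [0.0008447 + 0.034369] = 0.07492 m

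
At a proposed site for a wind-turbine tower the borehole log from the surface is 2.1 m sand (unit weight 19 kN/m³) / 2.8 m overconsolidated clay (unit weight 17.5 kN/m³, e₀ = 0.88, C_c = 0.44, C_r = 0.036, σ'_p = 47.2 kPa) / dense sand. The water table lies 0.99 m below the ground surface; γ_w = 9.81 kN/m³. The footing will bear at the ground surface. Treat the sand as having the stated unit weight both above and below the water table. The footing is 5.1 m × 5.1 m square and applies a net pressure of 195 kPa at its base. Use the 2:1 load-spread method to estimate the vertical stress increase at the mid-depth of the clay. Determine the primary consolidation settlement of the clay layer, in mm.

Mid-depth of clay below the ground surface: z = 2.1 + 2.8/2 = 3.5 m.
Total vertical stress at mid-clay: σ_v = 19×2.1 + 17.5×1.4 = 64.4 kPa.
Pore pressure: u = 9.81×(3.5 − 0.99) = 24.623 kPa.
Initial effective stress: σ'_0 = σ_v − u = 64.4 − 24.623 = 39.777 kPa.
Stress increase at mid-clay by the 2:1 spreading method:
Δσ = qBL/((B+z)(L+z)) = 195×5.1×5.1/((5.1+3.5)(5.1+3.5)) = 68.577 kPa
Final effective stress: σ'_f = 39.777 + 68.577 = 108.35 kPa.
σ'_f = 108.35 > σ'_p = 47.2 kPa, so the stress path crosses the preconsolidation pressure — recompression up to σ'_p, then virgin compression beyond:
S_c = H/(1+e₀)·[C_r·log₁₀(σ'_p/σ'_0) + C_c·log₁₀(σ'_f/σ'_p)]
    = 2.8/1.88 × [0.036×log₁₀(47.2/39.777) + 0.44×log₁₀(108.35/47.2)]
    = 1.4894 × [0.0026752 + 0.15879] = 0.2405 m

S_c ≈ 240 mm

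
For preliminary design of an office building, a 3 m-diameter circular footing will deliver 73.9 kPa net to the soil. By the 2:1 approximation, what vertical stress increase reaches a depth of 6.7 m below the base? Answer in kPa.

By the 2:1 method the load spreads at 1 horizontal : 2 vertical, so at depth z the loaded area has grown by z in each plan dimension:
Δσ ≈ qD²/(D+z)² = 73.9×3²/(3+6.7)² = 7.0688 kPa

Δσ_z ≈ 7.07 kPa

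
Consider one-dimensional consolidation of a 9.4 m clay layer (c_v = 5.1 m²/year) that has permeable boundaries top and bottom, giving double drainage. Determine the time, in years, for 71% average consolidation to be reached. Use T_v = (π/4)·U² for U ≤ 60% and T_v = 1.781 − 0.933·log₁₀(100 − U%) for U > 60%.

Drainage path length: H_d = H/2 = 4.7 m (double drainage).
U > 60%: T_v = 1.781 − 0.933·log₁₀(100 − 71) = 0.41658.
t = T_v·H_d²/c_v = 0.41658×4.7²/5.1 = 1.804 years.

t ≈ 1.8 years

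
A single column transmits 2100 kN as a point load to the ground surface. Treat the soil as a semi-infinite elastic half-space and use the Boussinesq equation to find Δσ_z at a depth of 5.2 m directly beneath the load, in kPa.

Boussinesq vertical stress below a point load on an elastic half-space:
Δσ_z = 3P/(2πz²) · [1 + (r/z)²]^(−5/2)
r/z = 0/5.2 = 0; [1+(r/z)²]^(−5/2) = 1.
Δσ_z = 3×2100/(2π×5.2²) × 1 = 37.081 × 1 = 37.08 kPa

Δσ_z ≈ 37.1 kPa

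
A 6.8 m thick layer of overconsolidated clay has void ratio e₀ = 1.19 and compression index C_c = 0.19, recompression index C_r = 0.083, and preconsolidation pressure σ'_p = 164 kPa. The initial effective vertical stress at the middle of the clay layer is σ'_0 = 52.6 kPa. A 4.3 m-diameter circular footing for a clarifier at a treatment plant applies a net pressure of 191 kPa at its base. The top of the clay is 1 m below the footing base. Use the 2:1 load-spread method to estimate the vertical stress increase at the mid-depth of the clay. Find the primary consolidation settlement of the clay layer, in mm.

S_c ≈ 71.1 mm

Mid-depth of clay below the footing base: z = 1 + 6.8/2 = 4.4 m.
Stress increase at mid-clay by the 2:1 spreading method:
Δσ ≈ qD²/(D+z)² = 191×4.3²/(4.3+4.4)² = 46.659 kPa
Final effective stress: σ'_f = 52.6 + 46.659 = 99.259 kPa.
σ'_f = 99.259 ≤ σ'_p = 164 kPa, so the clay remains overconsolidated and only the recompression index applies:
S_c = C_r·H/(1+e₀)·log₁₀(σ'_f/σ'_0) = 0.083×6.8/2.19×log₁₀(99.259/52.6)
    = 0.25772 × 0.27578 = 0.07107 m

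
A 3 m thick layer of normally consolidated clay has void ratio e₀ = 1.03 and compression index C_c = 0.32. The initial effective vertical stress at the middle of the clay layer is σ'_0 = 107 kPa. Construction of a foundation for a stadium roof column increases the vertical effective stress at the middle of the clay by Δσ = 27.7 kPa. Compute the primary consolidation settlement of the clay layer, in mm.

Final effective stress: σ'_f = σ'_0 + Δσ = 107 + 27.7 = 134.7 kPa.
Normally consolidated clay, so the full stress increment lies on the virgin compression line:
S_c = C_c·H/(1+e₀)·log₁₀(σ'_f/σ'_0) = 0.32×3/(1+1.03)×log₁₀(134.7/107)
    = 0.47291 × 0.099984 = 0.04728 m

S_c ≈ 47.3 mm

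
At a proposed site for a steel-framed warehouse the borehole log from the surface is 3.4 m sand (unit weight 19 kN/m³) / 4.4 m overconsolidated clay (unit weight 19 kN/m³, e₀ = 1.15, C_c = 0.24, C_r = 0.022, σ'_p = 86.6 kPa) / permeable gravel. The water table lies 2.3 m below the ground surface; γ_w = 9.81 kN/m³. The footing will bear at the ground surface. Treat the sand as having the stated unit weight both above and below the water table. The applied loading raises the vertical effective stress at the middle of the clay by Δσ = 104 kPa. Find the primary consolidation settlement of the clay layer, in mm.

S_c ≈ 157 mm

Mid-depth of clay below the ground surface: z = 3.4 + 4.4/2 = 5.6 m.
Total vertical stress at mid-clay: σ_v = 19×3.4 + 19×2.2 = 106.4 kPa.
Pore pressure: u = 9.81×(5.6 − 2.3) = 32.373 kPa.
Initial effective stress: σ'_0 = σ_v − u = 106.4 − 32.373 = 74.027 kPa.
Final effective stress: σ'_f = 74.027 + 104 = 178.03 kPa.
σ'_f = 178.03 > σ'_p = 86.6 kPa, so the stress path crosses the preconsolidation pressure — recompression up to σ'_p, then virgin compression beyond:
S_c = H/(1+e₀)·[C_r·log₁₀(σ'_p/σ'_0) + C_c·log₁₀(σ'_f/σ'_p)]
    = 4.4/2.15 × [0.022×log₁₀(86.6/74.027) + 0.24×log₁₀(178.03/86.6)]
    = 2.0465 × [0.0014988 + 0.075114] = 0.1568 m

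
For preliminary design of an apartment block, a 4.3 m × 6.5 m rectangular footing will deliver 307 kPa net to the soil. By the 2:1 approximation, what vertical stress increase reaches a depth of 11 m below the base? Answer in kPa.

By the 2:1 method the load spreads at 1 horizontal : 2 vertical, so at depth z the loaded area has grown by z in each plan dimension:
Δσ = qBL/((B+z)(L+z)) = 307×4.3×6.5/((4.3+11)(6.5+11)) = 32.047 kPa

Δσ_z ≈ 32 kPa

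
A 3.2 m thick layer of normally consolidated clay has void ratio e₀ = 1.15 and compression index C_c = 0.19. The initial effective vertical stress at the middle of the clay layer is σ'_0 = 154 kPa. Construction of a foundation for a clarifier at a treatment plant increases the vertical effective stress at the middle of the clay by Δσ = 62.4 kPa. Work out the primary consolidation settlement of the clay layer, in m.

S_c ≈ 0.0418 m

Final effective stress: σ'_f = σ'_0 + Δσ = 154 + 62.4 = 216.4 kPa.
Normally consolidated clay, so the full stress increment lies on the virgin compression line:
S_c = C_c·H/(1+e₀)·log₁₀(σ'_f/σ'_0) = 0.19×3.2/(1+1.15)×log₁₀(216.4/154)
    = 0.28279 × 0.14774 = 0.04178 m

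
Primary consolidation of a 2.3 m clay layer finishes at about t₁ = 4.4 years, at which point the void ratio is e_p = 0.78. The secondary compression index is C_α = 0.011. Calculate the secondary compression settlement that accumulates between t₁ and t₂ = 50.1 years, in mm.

Secondary compression: S_s = C_α·H/(1+e_p)·log₁₀(t₂/t₁)
S_s = 0.011×2.3/(1+0.78)×log₁₀(50.1/4.4)
    = 0.01421 × 1.056 = 0.01501 m

S_s ≈ 15 mm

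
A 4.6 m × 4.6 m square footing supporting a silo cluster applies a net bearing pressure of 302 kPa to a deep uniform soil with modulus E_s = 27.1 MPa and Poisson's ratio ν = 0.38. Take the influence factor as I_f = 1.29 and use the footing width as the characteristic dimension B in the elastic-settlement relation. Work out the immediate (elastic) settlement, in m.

Immediate (elastic) settlement: S_e = q·B·(1−ν²)/E_s · I_f.
E_s = 27.1 MPa = 27100 kPa.
S_e = 302 × 4.6 × (1 − 0.38²) / 27100 × 1.29
    = 302 × 4.6 × 0.8556 / 27100 × 1.29
    = 0.05658 m

S_e ≈ 0.0566 m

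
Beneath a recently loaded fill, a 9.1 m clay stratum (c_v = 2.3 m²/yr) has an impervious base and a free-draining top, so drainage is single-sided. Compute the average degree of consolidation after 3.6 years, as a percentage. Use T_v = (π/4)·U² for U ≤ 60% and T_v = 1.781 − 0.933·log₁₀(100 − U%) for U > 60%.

U ≈ 35.7 %

Drainage path length: H_d = H = 9.1 m (single drainage).
T_v = c_v·t/H_d² = 2.3×3.6/9.1² = 0.099988.
T_v = 0.099988 corresponds to the U ≤ 60% branch:
U = √(4T_v/π) = 0.3568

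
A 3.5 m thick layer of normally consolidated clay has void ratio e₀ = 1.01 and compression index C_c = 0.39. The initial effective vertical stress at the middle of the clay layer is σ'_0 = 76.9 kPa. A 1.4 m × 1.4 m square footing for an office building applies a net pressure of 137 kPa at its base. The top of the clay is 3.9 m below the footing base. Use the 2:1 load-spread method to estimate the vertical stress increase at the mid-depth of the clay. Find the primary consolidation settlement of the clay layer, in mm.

S_c ≈ 20 mm

Mid-depth of clay below the footing base: z = 3.9 + 3.5/2 = 5.65 m.
Stress increase at mid-clay by the 2:1 spreading method:
Δσ = qBL/((B+z)(L+z)) = 137×1.4×1.4/((1.4+5.65)(1.4+5.65)) = 5.4025 kPa
Final effective stress: σ'_f = σ'_0 + Δσ = 76.9 + 5.4025 = 82.303 kPa.
Normally consolidated clay, so the full stress increment lies on the virgin compression line:
S_c = C_c·H/(1+e₀)·log₁₀(σ'_f/σ'_0) = 0.39×3.5/(1+1.01)×log₁₀(82.303/76.9)
    = 0.6791 × 0.029489 = 0.02003 m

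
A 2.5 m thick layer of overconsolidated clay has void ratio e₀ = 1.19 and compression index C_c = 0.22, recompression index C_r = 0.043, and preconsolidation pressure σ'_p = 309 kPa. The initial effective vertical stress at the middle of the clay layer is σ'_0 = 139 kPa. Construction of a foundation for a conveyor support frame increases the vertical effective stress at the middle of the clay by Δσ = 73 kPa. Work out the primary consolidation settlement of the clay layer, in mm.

S_c ≈ 9 mm

Final effective stress: σ'_f = 139 + 73 = 212 kPa.
σ'_f = 212 ≤ σ'_p = 309 kPa, so the clay remains overconsolidated and only the recompression index applies:
S_c = C_r·H/(1+e₀)·log₁₀(σ'_f/σ'_0) = 0.043×2.5/2.19×log₁₀(212/139)
    = 0.049089 × 0.18332 = 0.008999 m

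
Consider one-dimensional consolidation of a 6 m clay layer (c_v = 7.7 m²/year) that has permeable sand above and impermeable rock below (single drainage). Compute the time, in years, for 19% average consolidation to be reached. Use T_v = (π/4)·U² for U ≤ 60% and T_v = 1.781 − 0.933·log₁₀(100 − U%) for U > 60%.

t ≈ 0.133 years

Drainage path length: H_d = H = 6 m (single drainage).
U ≤ 60%: T_v = (π/4)·U² = (π/4)×0.19² = 0.028353.
t = T_v·H_d²/c_v = 0.028353×6²/7.7 = 0.1326 years.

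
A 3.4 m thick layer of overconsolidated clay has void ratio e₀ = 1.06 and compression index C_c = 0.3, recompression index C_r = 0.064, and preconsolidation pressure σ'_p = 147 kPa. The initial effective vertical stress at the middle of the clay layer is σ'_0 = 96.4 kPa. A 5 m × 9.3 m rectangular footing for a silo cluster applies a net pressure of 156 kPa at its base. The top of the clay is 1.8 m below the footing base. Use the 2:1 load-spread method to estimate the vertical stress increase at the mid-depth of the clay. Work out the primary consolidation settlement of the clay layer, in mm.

Mid-depth of clay below the footing base: z = 1.8 + 3.4/2 = 3.5 m.
Stress increase at mid-clay by the 2:1 spreading method:
Δσ = qBL/((B+z)(L+z)) = 156×5×9.3/((5+3.5)(9.3+3.5)) = 66.673 kPa
Final effective stress: σ'_f = 96.4 + 66.673 = 163.07 kPa.
σ'_f = 163.07 > σ'_p = 147 kPa, so the stress path crosses the preconsolidation pressure — recompression up to σ'_p, then virgin compression beyond:
S_c = H/(1+e₀)·[C_r·log₁₀(σ'_p/σ'_0) + C_c·log₁₀(σ'_f/σ'_p)]
    = 3.4/2.06 × [0.064×log₁₀(147/96.4) + 0.3×log₁₀(163.07/147)]
    = 1.6505 × [0.011727 + 0.013517] = 0.04167 m

S_c ≈ 41.7 mm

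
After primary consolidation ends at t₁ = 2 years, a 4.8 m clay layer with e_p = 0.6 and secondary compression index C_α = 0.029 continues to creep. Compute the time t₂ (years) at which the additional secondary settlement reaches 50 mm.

S_s = C_α·H/(1+e_p)·log₁₀(t₂/t₁) ⇒ log₁₀(t₂/t₁) = S_s·(1+e_p)/(C_α·H).
log₁₀(t₂/t₁) = 0.05 × (1+0.6) / (0.029×4.8) = 0.5747
t₂ = t₁ × 10^0.5747 = 2 × 3.756 = 7.512 years

t₂ ≈ 7.51 years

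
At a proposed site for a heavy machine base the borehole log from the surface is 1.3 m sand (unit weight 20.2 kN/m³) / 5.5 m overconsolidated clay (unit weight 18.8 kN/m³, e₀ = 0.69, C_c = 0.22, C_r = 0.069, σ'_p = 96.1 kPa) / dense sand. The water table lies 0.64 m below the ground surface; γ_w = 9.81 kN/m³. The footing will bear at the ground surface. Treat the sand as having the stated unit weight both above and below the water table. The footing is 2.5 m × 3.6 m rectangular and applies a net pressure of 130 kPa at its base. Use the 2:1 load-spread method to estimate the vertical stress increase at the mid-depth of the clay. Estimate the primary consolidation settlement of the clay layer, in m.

S_c ≈ 0.0411 m

Mid-depth of clay below the ground surface: z = 1.3 + 5.5/2 = 4.05 m.
Total vertical stress at mid-clay: σ_v = 20.2×1.3 + 18.8×2.75 = 77.96 kPa.
Pore pressure: u = 9.81×(4.05 − 0.64) = 33.452 kPa.
Initial effective stress: σ'_0 = σ_v − u = 77.96 − 33.452 = 44.508 kPa.
Stress increase at mid-clay by the 2:1 spreading method:
Δσ = qBL/((B+z)(L+z)) = 130×2.5×3.6/((2.5+4.05)(3.6+4.05)) = 23.35 kPa
Final effective stress: σ'_f = 44.508 + 23.35 = 67.858 kPa.
σ'_f = 67.858 ≤ σ'_p = 96.1 kPa, so the clay remains overconsolidated and only the recompression index applies:
S_c = C_r·H/(1+e₀)·log₁₀(σ'_f/σ'_0) = 0.069×5.5/1.69×log₁₀(67.858/44.508)
    = 0.22455 × 0.18316 = 0.04113 m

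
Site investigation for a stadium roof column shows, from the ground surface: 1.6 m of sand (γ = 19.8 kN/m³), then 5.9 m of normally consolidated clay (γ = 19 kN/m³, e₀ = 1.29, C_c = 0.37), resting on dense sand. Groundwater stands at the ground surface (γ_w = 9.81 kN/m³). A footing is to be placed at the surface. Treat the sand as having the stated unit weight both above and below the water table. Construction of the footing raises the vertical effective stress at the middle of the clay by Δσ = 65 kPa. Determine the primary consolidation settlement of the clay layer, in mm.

Mid-depth of clay below the ground surface: z = 1.6 + 5.9/2 = 4.55 m.
Total vertical stress at mid-clay: σ_v = 19.8×1.6 + 19×2.95 = 87.73 kPa.
Pore pressure: u = 9.81×(4.55 − 0) = 44.636 kPa.
Initial effective stress: σ'_0 = σ_v − u = 87.73 − 44.636 = 43.094 kPa.
Final effective stress: σ'_f = σ'_0 + Δσ = 43.094 + 65 = 108.09 kPa.
Normally consolidated clay, so the full stress increment lies on the virgin compression line:
S_c = C_c·H/(1+e₀)·log₁₀(σ'_f/σ'_0) = 0.37×5.9/(1+1.29)×log₁₀(108.09/43.094)
    = 0.95328 × 0.39937 = 0.3807 m

S_c ≈ 381 mm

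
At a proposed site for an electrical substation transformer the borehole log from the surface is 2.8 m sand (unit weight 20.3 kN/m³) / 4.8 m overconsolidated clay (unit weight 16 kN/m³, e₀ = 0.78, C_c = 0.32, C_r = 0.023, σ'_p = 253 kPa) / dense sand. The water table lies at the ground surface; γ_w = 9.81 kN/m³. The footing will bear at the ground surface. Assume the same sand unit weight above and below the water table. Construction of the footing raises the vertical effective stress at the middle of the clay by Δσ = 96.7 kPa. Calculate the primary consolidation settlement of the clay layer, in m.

S_c ≈ 0.0312 m

Mid-depth of clay below the ground surface: z = 2.8 + 4.8/2 = 5.2 m.
Total vertical stress at mid-clay: σ_v = 20.3×2.8 + 16×2.4 = 95.24 kPa.
Pore pressure: u = 9.81×(5.2 − 0) = 51.012 kPa.
Initial effective stress: σ'_0 = σ_v − u = 95.24 − 51.012 = 44.228 kPa.
Final effective stress: σ'_f = 44.228 + 96.7 = 140.93 kPa.
σ'_f = 140.93 ≤ σ'_p = 253 kPa, so the clay remains overconsolidated and only the recompression index applies:
S_c = C_r·H/(1+e₀)·log₁₀(σ'_f/σ'_0) = 0.023×4.8/1.78×log₁₀(140.93/44.228)
    = 0.062022 × 0.50331 = 0.03122 m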